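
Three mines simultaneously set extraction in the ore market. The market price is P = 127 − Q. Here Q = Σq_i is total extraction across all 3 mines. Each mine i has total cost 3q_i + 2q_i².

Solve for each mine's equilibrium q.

15.5

A representative mine's profit is π_i = q_i(127 − Q) − 3q_i − 2q_i², with Q = q_i + Σ_{j≠i} q_j.
First-order condition: 124 − 6q_i − Σ_{j≠i} q_j = 0.
With identical mines, set every q_j = q: then 124 − 6q − 2q = 0, i.e. q = 124/8 = 15.5.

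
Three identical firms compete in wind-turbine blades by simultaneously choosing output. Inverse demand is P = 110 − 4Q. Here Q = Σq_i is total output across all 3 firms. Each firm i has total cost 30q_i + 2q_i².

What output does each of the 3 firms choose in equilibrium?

4

A representative firm's profit is π_i = q_i(110 − 4Q) − 30q_i − 2q_i², with Q = q_i + Σ_{j≠i} q_j.
First-order condition: 80 − 12q_i − 4Σ_{j≠i} q_j = 0.
In a symmetric equilibrium every firm chooses the same q, so Σ_{j≠i} q_j = 2q. The condition becomes 80 − 20q = 0, giving q = 80/20 = 4.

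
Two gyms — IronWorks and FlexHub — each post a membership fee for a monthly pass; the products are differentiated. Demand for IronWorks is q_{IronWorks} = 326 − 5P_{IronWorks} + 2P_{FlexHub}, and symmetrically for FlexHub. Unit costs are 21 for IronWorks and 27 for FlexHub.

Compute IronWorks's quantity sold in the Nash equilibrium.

IronWorks's profit: π = (P_{IronWorks} − 21)(326 − 5P_{IronWorks} + 2P_{FlexHub}).
∂π/∂P_{IronWorks} = 431 − 10P_{IronWorks} + 2P_{FlexHub} = 0 ⇒ P_{IronWorks} = 43.1 + 0.2P_{FlexHub}.
Similarly P_{FlexHub} = 46.1 + 0.2P_{IronWorks}.
Plugging P_{FlexHub} into IronWorks's best response: P_{IronWorks} = 43.1 + 0.2(46.1 + 0.2P_{IronWorks}) ⇒ 0.96P_{IronWorks} = 52.32, so P_{IronWorks} = 54.5.
Then P_{FlexHub} = 46.1 + 0.2·54.5 = 57.
q_{IronWorks} = 326 − 5·54.5 + 2·57 = 167.5.

167.5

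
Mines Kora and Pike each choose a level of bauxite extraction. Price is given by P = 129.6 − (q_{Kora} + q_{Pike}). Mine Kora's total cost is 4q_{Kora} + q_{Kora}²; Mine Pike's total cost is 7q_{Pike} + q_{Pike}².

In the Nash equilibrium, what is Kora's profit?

Mine Kora's profit: π = q_{Kora}(129.6 − (q_{Kora} + q_{Pike})) − 4q_{Kora} − q_{Kora}².
∂π/∂q_{Kora} = 125.6 − 4q_{Kora} − q_{Pike} = 0, so q_{Kora} = 31.4 − 0.25q_{Pike}.
By the same steps for Pike: q_{Pike} = 30.65 − 0.25q_{Kora}.
Plugging q_{Pike} into Kora's best response: q_{Kora} = 31.4 − 0.25(30.65 − 0.25q_{Kora}) ⇒ 0.9375q_{Kora} = 23.7375, so q_{Kora} = 25.32.
Then q_{Pike} = 30.65 − 0.25·25.32 = 24.32.
Price P = 129.6 − 49.64 = 79.96.
Kora's profit: (79.96 − 4)·25.32 − (25.32)² = 1282.2048.

1282.2048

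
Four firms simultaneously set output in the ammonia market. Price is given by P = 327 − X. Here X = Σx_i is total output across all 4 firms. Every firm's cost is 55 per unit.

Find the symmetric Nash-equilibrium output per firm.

A representative firm's profit is π_i = x_i(327 − X) − 55x_i, with X = x_i + Σ_{j≠i} x_j.
First-order condition: 272 − 2x_i − Σ_{j≠i} x_j = 0.
With identical firms, set every x_j = x: then 272 − 2x − 3x = 0, i.e. x = 272/5 = 54.4.

54.4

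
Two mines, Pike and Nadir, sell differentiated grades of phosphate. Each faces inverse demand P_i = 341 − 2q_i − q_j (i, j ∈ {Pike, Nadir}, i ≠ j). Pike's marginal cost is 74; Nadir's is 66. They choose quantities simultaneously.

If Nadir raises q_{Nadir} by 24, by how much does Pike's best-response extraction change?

Mine Pike's profit: π = q_{Pike}(341 − 2q_{Pike} − q_{Nadir}) − 74q_{Pike}.
∂π/∂q_{Pike} = 267 − 4q_{Pike} − q_{Nadir} = 0 ⇒ q_{Pike} = 66.75 − 0.25q_{Nadir}.
The reaction-function slope is −0.25, so a 24-unit rise in q_{Nadir} moves q_{Pike} by −0.25 × 24 = −6. Pike's best response falls — the actions are strategic substitutes.

-6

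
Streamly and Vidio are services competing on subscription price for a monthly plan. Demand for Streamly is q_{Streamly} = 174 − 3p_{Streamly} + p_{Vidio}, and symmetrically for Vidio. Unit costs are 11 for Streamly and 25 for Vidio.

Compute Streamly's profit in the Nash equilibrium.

2995.68

Streamly's profit: π = (p_{Streamly} − 11)(174 − 3p_{Streamly} + p_{Vidio}).
∂π/∂p_{Streamly} = 207 − 6p_{Streamly} + p_{Vidio} = 0 ⇒ p_{Streamly} = 34.5 + (1/6)p_{Vidio}.
Similarly p_{Vidio} = 41.5 + (1/6)p_{Streamly}.
Plugging p_{Vidio} into Streamly's best response: p_{Streamly} = 34.5 + (1/6)(41.5 + (1/6)p_{Streamly}) ⇒ (35/36)p_{Streamly} = 497/12, so p_{Streamly} = 42.6.
Then p_{Vidio} = 41.5 + (1/6)·42.6 = 48.6.
q_{Streamly} = 174 − 3·42.6 + 48.6 = 94.8.
Profit = (42.6 − 11)·94.8 = 2995.68.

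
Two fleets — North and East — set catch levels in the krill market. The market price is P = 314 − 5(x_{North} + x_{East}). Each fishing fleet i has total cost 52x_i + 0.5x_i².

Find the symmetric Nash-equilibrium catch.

16.375

Fishing fleet North's profit: π = x_{North}(314 − 5(x_{North} + x_{East})) − 52x_{North} − 0.5x_{North}².
∂π/∂x_{North} = 262 − 11x_{North} − 5x_{East} = 0, so x_{North} = 262/11 − (5/11)x_{East}.
By symmetry x_{East} = x_{North}; substituting into the reaction function, (16/11)x_{North} = 262/11 and x_{North} = 16.375.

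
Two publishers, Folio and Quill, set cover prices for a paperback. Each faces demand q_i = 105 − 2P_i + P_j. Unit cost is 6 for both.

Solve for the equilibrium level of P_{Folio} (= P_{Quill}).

Folio's profit: π = (P_{Folio} − 6)(105 − 2P_{Folio} + P_{Quill}).
∂π/∂P_{Folio} = 117 − 4P_{Folio} + P_{Quill} = 0 ⇒ P_{Folio} = 29.25 + 0.25P_{Quill}.
Setting P_{Folio} = P_{Quill} in the reaction function: P_{Folio} = 29.25 + 0.25P_{Folio}, so P_{Folio} = 29.25 / 0.75 = 39.

39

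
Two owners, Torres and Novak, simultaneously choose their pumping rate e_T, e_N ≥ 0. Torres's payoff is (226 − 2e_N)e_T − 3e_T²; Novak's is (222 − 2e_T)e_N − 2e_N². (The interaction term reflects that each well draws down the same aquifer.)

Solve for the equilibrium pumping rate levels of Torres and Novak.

23, 44

Expanding Torres's payoff: 226e_T − 2e_Ne_T − 3e_T².
∂π/∂e_T = 226 − 2e_N − 6e_T = 0, so e_T = 113/3 − (1/3)e_N.
Likewise for Novak: e_N = 55.5 − 0.5e_T.
Substituting the second reaction function into the first: e_T = 113/3 − (1/3)(55.5 − 0.5e_T), which gives (5/6)e_T = 115/6 ⇒ e_T = 23.
Then e_N = 55.5 − 0.5·23 = 44.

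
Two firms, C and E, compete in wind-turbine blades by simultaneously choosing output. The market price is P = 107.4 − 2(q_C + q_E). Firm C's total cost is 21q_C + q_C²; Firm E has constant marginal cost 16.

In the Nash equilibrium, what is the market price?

53.56

Firm C's profit: π = q_C(107.4 − 2(q_C + q_E)) − 21q_C − q_C².
∂π/∂q_C = 86.4 − 6q_C − 2q_E = 0, so q_C = 14.4 − (1/3)q_E.
For E: ∂π/∂q_E = 91.4 − 4q_E − 2q_C = 0 ⇒ q_E = 22.85 − 0.5q_C.
Plugging q_E into C's best response: q_C = 14.4 − (1/3)(22.85 − 0.5q_C) ⇒ (5/6)q_C = 407/60, so q_C = 8.14.
Then q_E = 22.85 − 0.5·8.14 = 18.78.
Equilibrium price: P = 107.4 − 2·26.92 = 53.56.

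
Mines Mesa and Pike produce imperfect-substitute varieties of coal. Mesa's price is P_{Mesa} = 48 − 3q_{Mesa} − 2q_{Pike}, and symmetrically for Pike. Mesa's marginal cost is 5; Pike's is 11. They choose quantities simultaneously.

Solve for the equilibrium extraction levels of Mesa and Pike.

Mine Mesa's profit: π = q_{Mesa}(48 − 3q_{Mesa} − 2q_{Pike}) − 5q_{Mesa}.
∂π/∂q_{Mesa} = 43 − 6q_{Mesa} − 2q_{Pike} = 0 ⇒ q_{Mesa} = 43/6 − (1/3)q_{Pike}.
Similarly q_{Pike} = 37/6 − (1/3)q_{Mesa}.
Plugging q_{Pike} into Mesa's best response: q_{Mesa} = 43/6 − (1/3)(37/6 − (1/3)q_{Mesa}) ⇒ (8/9)q_{Mesa} = 46/9, so q_{Mesa} = 5.75.
Then q_{Pike} = 37/6 − (1/3)·5.75 = 4.25.

5.75, 4.25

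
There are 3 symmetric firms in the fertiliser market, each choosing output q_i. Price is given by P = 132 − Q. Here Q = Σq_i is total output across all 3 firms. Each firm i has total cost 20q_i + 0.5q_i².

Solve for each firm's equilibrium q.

22.4

A representative firm's profit is π_i = q_i(132 − Q) − 20q_i − 0.5q_i², with Q = q_i + Σ_{j≠i} q_j.
First-order condition: 112 − 3q_i − Σ_{j≠i} q_j = 0.
Imposing symmetry (q_j = q for all j) turns Σ_{j≠i} q_j into 2q, so 112 = 5q and q = 22.4.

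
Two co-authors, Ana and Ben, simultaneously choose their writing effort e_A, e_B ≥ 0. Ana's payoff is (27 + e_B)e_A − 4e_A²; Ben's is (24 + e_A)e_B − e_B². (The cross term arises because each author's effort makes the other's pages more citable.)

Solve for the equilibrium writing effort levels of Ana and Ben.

5.2, 14.6

Expanding Ana's payoff: 27e_A + e_Be_A − 4e_A².
∂π/∂e_A = 27 + e_B − 8e_A = 0, so e_A = 3.375 + 0.125e_B.
Likewise for Ben: e_B = 12 + 0.5e_A.
Plugging e_B into Ana's best response: e_A = 3.375 + 0.125(12 + 0.5e_A) ⇒ 0.9375e_A = 4.875, so e_A = 5.2.
Then e_B = 12 + 0.5·5.2 = 14.6.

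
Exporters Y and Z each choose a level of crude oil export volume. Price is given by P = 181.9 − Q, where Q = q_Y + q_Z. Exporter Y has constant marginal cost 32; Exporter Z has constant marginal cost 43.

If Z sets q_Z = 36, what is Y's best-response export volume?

Exporter Y's profit: π = q_Y(181.9 − (q_Y + q_Z)) − 32q_Y.
∂π/∂q_Y = 149.9 − 2q_Y − q_Z = 0, so q_Y = 74.95 − 0.5q_Z.
At q_Z = 36: q_Y = 74.95 − 0.5·36 = 56.95.

56.95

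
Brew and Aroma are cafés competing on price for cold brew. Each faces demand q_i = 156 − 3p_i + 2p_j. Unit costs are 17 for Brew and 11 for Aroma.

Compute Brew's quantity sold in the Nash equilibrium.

Brew's profit: π = (p_{Brew} − 17)(156 − 3p_{Brew} + 2p_{Aroma}).
∂π/∂p_{Brew} = 207 − 6p_{Brew} + 2p_{Aroma} = 0 ⇒ p_{Brew} = 34.5 + (1/3)p_{Aroma}.
Similarly p_{Aroma} = 31.5 + (1/3)p_{Brew}.
Substituting the second reaction function into the first: p_{Brew} = 34.5 + (1/3)(31.5 + (1/3)p_{Brew}), which gives (8/9)p_{Brew} = 45 ⇒ p_{Brew} = 50.625.
Then p_{Aroma} = 31.5 + (1/3)·50.625 = 48.375.
q_{Brew} = 156 − 3·50.625 + 2·48.375 = 100.875.

100.875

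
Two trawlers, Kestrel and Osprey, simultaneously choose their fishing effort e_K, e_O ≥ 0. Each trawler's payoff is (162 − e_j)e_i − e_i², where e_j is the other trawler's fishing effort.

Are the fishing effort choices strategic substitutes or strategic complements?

strategic substitutes

Kestrel's payoff is (162 − e_O)e_K − e_K².
∂π/∂e_K = 162 − e_O − 2e_K = 0, so e_K = 81 − 0.5e_O.
The best-response slope de_K/de_O = −0.5 < 0: the reaction function is downward-sloping, so the choices are strategic substitutes.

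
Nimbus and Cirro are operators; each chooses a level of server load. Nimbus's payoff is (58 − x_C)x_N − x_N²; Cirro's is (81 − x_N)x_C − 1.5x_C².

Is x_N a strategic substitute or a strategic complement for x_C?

Expanding Nimbus's payoff: 58x_N − x_Cx_N − x_N².
∂π/∂x_N = 58 − x_C − 2x_N = 0, so x_N = 29 − 0.5x_C.
The best-response slope dx_N/dx_C = −0.5 < 0: the reaction function is downward-sloping, so the choices are strategic substitutes.

strategic substitutes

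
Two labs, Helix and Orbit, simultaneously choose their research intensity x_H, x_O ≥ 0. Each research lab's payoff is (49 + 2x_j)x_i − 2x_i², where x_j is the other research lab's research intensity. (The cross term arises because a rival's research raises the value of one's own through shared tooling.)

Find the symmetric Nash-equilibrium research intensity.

Helix's payoff is (49 + 2x_O)x_H − 2x_H².
∂π/∂x_H = 49 + 2x_O − 4x_H = 0, so x_H = 12.25 + 0.5x_O.
Setting x_H = x_O in the reaction function: x_H = 12.25 + 0.5x_H, so x_H = 12.25 / 0.5 = 24.5.

24.5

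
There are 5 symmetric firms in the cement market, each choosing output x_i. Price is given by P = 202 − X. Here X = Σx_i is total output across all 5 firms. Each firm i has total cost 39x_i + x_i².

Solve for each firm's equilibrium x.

20.375

A representative firm's profit is π_i = x_i(202 − X) − 39x_i − x_i², with X = x_i + Σ_{j≠i} x_j.
First-order condition: 163 − 4x_i − Σ_{j≠i} x_j = 0.
With identical firms, set every x_j = x: then 163 − 4x − 4x = 0, i.e. x = 163/8 = 20.375.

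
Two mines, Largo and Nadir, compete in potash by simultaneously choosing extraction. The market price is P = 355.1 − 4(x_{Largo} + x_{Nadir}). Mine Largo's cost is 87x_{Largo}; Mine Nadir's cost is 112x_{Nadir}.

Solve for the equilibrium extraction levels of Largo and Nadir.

24.425, 18.175

Mine Largo's profit: π = x_{Largo}(355.1 − 4(x_{Largo} + x_{Nadir})) − 87x_{Largo}.
∂π/∂x_{Largo} = 268.1 − 8x_{Largo} − 4x_{Nadir} = 0, so x_{Largo} = 33.5125 − 0.5x_{Nadir}.
By the same steps for Nadir: x_{Nadir} = 30.3875 − 0.5x_{Largo}.
Plugging x_{Nadir} into Largo's best response: x_{Largo} = 33.5125 − 0.5(30.3875 − 0.5x_{Largo}) ⇒ 0.75x_{Largo} = 2931/160, so x_{Largo} = 24.425.
Then x_{Nadir} = 30.3875 − 0.5·24.425 = 18.175.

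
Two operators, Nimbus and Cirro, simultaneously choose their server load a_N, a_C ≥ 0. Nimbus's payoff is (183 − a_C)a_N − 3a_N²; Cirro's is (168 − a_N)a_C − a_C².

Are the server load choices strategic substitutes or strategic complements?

strategic substitutes

Expanding Nimbus's payoff: 183a_N − a_Ca_N − 3a_N².
∂π/∂a_N = 183 − a_C − 6a_N = 0, so a_N = 30.5 − (1/6)a_C.
The best-response slope da_N/da_C = −1/6 < 0: the reaction function is downward-sloping, so the choices are strategic substitutes.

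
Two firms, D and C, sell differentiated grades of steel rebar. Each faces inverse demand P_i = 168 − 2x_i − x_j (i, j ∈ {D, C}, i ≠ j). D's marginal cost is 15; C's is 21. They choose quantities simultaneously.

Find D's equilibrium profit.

1922

Firm D's profit: π = x_D(168 − 2x_D − x_C) − 15x_D.
∂π/∂x_D = 153 − 4x_D − x_C = 0 ⇒ x_D = 38.25 − 0.25x_C.
Similarly x_C = 36.75 − 0.25x_D.
Plugging x_C into D's best response: x_D = 38.25 − 0.25(36.75 − 0.25x_D) ⇒ 0.9375x_D = 29.0625, so x_D = 31.
Then x_C = 36.75 − 0.25·31 = 29.
P_D = 168 − 2·31 − 29 = 77.
Profit = (77 − 15)·31 = 1922.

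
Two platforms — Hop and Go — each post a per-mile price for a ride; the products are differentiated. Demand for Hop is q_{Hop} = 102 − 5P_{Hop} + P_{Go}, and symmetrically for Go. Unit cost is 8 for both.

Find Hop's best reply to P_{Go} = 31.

Hop's profit: π = (P_{Hop} − 8)(102 − 5P_{Hop} + P_{Go}).
∂π/∂P_{Hop} = 142 − 10P_{Hop} + P_{Go} = 0 ⇒ P_{Hop} = 14.2 + 0.1P_{Go}.
At P_{Go} = 31: P_{Hop} = 14.2 + 0.1·31 = 17.3.

17.3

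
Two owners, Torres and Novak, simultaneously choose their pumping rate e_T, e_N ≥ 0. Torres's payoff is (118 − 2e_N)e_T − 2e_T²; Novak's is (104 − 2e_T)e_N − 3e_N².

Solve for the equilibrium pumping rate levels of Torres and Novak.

Expanding Torres's payoff: 118e_T − 2e_Ne_T − 2e_T².
∂π/∂e_T = 118 − 2e_N − 4e_T = 0, so e_T = 29.5 − 0.5e_N.
Likewise for Novak: e_N = 52/3 − (1/3)e_T.
Plugging e_N into Torres's best response: e_T = 29.5 − 0.5(52/3 − (1/3)e_T) ⇒ (5/6)e_T = 125/6, so e_T = 25.
Then e_N = 52/3 − (1/3)·25 = 9.

25, 9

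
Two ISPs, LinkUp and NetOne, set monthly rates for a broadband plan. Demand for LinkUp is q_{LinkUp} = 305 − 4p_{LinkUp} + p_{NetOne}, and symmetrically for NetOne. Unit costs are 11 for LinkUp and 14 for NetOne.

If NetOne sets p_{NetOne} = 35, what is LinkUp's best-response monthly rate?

LinkUp's profit: π = (p_{LinkUp} − 11)(305 − 4p_{LinkUp} + p_{NetOne}).
∂π/∂p_{LinkUp} = 349 − 8p_{LinkUp} + p_{NetOne} = 0 ⇒ p_{LinkUp} = 43.625 + 0.125p_{NetOne}.
At p_{NetOne} = 35: p_{LinkUp} = 43.625 + 0.125·35 = 48.

48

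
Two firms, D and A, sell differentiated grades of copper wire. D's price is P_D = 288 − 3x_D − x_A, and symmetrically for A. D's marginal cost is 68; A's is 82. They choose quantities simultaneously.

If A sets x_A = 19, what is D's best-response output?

Firm D's profit: π = x_D(288 − 3x_D − x_A) − 68x_D.
∂π/∂x_D = 220 − 6x_D − x_A = 0 ⇒ x_D = 110/3 − (1/6)x_A.
At x_A = 19: x_D = 110/3 − (1/6)·19 = 33.5.

33.5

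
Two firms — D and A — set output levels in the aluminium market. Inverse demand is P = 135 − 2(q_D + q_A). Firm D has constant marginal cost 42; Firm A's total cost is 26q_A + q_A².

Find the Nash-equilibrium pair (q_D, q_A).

Firm D's profit: π = q_D(135 − 2(q_D + q_A)) − 42q_D.
∂π/∂q_D = 93 − 4q_D − 2q_A = 0, so q_D = 23.25 − 0.5q_A.
For A: ∂π/∂q_A = 109 − 6q_A − 2q_D = 0 ⇒ q_A = 109/6 − (1/3)q_D.
Plugging q_A into D's best response: q_D = 23.25 − 0.5(109/6 − (1/3)q_D) ⇒ (5/6)q_D = 85/6, so q_D = 17.
Then q_A = 109/6 − (1/3)·17 = 12.5.

17, 12.5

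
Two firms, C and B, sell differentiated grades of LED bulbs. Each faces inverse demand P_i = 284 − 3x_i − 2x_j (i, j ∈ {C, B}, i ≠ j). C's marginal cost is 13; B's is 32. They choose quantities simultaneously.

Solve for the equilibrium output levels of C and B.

Firm C's profit: π = x_C(284 − 3x_C − 2x_B) − 13x_C.
∂π/∂x_C = 271 − 6x_C − 2x_B = 0 ⇒ x_C = 271/6 − (1/3)x_B.
Similarly x_B = 42 − (1/3)x_C.
Substituting the second reaction function into the first: x_C = 271/6 − (1/3)(42 − (1/3)x_C), which gives (8/9)x_C = 187/6 ⇒ x_C = 35.0625.
Then x_B = 42 − (1/3)·35.0625 = 30.3125.

35.0625, 30.3125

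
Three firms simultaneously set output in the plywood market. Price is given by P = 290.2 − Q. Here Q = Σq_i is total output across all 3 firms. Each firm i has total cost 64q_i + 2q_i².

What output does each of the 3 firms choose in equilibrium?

A representative firm's profit is π_i = q_i(290.2 − Q) − 64q_i − 2q_i², with Q = q_i + Σ_{j≠i} q_j.
First-order condition: 226.2 − 6q_i − Σ_{j≠i} q_j = 0.
Imposing symmetry (q_j = q for all j) turns Σ_{j≠i} q_j into 2q, so 226.2 = 8q and q = 28.275.

28.275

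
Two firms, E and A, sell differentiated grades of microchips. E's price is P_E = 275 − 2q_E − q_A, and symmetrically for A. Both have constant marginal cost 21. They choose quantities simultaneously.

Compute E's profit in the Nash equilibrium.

5161.28

Firm E's profit: π = q_E(275 − 2q_E − q_A) − 21q_E.
∂π/∂q_E = 254 − 4q_E − q_A = 0 ⇒ q_E = 63.5 − 0.25q_A.
Setting q_E = q_A in the reaction function: q_E = 63.5 − 0.25q_E, so q_E = 63.5 / 1.25 = 50.8.
P_E = 275 − 2·50.8 − 50.8 = 122.6.
Profit = (122.6 − 21)·50.8 = 5161.28.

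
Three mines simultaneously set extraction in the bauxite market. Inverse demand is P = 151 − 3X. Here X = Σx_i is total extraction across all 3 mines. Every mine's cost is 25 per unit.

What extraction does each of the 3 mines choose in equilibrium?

10.5

A representative mine's profit is π_i = x_i(151 − 3X) − 25x_i, with X = x_i + Σ_{j≠i} x_j.
First-order condition: 126 − 6x_i − 3Σ_{j≠i} x_j = 0.
Imposing symmetry (x_j = x for all j) turns Σ_{j≠i} x_j into 2x, so 126 = 12x and x = 10.5.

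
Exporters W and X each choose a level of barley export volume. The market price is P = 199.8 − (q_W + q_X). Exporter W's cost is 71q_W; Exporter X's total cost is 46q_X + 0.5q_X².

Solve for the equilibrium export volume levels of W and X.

46.52, 35.76

Exporter W's profit: π = q_W(199.8 − (q_W + q_X)) − 71q_W.
∂π/∂q_W = 128.8 − 2q_W − q_X = 0, so q_W = 64.4 − 0.5q_X.
For X: ∂π/∂q_X = 153.8 − 3q_X − q_W = 0 ⇒ q_X = 769/15 − (1/3)q_W.
Substituting the second reaction function into the first: q_W = 64.4 − 0.5(769/15 − (1/3)q_W), which gives (5/6)q_W = 1163/30 ⇒ q_W = 46.52.
Then q_X = 769/15 − (1/3)·46.52 = 35.76.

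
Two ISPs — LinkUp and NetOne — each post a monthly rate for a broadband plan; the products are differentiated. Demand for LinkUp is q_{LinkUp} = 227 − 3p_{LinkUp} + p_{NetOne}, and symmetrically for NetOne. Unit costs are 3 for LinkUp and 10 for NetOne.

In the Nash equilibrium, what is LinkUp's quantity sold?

LinkUp's profit: π = (p_{LinkUp} − 3)(227 − 3p_{LinkUp} + p_{NetOne}).
∂π/∂p_{LinkUp} = 236 − 6p_{LinkUp} + p_{NetOne} = 0 ⇒ p_{LinkUp} = 118/3 + (1/6)p_{NetOne}.
Similarly p_{NetOne} = 257/6 + (1/6)p_{LinkUp}.
Substituting the second reaction function into the first: p_{LinkUp} = 118/3 + (1/6)(257/6 + (1/6)p_{LinkUp}), which gives (35/36)p_{LinkUp} = 1673/36 ⇒ p_{LinkUp} = 47.8.
Then p_{NetOne} = 257/6 + (1/6)·47.8 = 50.8.
q_{LinkUp} = 227 − 3·47.8 + 50.8 = 134.4.

134.4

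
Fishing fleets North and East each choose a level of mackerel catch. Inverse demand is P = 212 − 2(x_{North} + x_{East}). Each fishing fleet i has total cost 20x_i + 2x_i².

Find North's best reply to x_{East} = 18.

19.5

Fishing fleet North's profit: π = x_{North}(212 − 2(x_{North} + x_{East})) − 20x_{North} − 2x_{North}².
∂π/∂x_{North} = 192 − 8x_{North} − 2x_{East} = 0, so x_{North} = 24 − 0.25x_{East}.
At x_{East} = 18: x_{North} = 24 − 0.25·18 = 19.5.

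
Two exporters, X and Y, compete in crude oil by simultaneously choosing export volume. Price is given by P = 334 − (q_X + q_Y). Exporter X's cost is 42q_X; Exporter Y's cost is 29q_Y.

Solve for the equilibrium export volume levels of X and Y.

93, 106

Exporter X's profit: π = q_X(334 − (q_X + q_Y)) − 42q_X.
∂π/∂q_X = 292 − 2q_X − q_Y = 0, so q_X = 146 − 0.5q_Y.
By the same steps for Y: q_Y = 152.5 − 0.5q_X.
Substituting the second reaction function into the first: q_X = 146 − 0.5(152.5 − 0.5q_X), which gives 0.75q_X = 69.75 ⇒ q_X = 93.
Then q_Y = 152.5 − 0.5·93 = 106.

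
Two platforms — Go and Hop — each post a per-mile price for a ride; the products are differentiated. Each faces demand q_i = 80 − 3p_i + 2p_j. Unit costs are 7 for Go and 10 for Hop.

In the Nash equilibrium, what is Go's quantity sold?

Go's profit: π = (p_{Go} − 7)(80 − 3p_{Go} + 2p_{Hop}).
∂π/∂p_{Go} = 101 − 6p_{Go} + 2p_{Hop} = 0 ⇒ p_{Go} = 101/6 + (1/3)p_{Hop}.
Similarly p_{Hop} = 55/3 + (1/3)p_{Go}.
Plugging p_{Hop} into Go's best response: p_{Go} = 101/6 + (1/3)(55/3 + (1/3)p_{Go}) ⇒ (8/9)p_{Go} = 413/18, so p_{Go} = 25.8125.
Then p_{Hop} = 55/3 + (1/3)·25.8125 = 26.9375.
q_{Go} = 80 − 3·25.8125 + 2·26.9375 = 56.4375.

56.4375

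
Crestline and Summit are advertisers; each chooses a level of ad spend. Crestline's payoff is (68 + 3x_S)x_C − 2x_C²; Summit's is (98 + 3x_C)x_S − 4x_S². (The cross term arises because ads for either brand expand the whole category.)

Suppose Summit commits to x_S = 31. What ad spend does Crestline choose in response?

Expanding Crestline's payoff: 68x_C + 3x_Sx_C − 2x_C².
∂π/∂x_C = 68 + 3x_S − 4x_C = 0, so x_C = 17 + 0.75x_S.
At x_S = 31: x_C = 17 + 0.75·31 = 40.25.

40.25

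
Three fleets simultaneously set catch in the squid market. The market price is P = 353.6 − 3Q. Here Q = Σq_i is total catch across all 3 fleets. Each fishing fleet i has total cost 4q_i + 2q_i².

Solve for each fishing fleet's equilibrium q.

21.85

A representative fishing fleet's profit is π_i = q_i(353.6 − 3Q) − 4q_i − 2q_i², with Q = q_i + Σ_{j≠i} q_j.
First-order condition: 349.6 − 10q_i − 3Σ_{j≠i} q_j = 0.
Imposing symmetry (q_j = q for all j) turns Σ_{j≠i} q_j into 2q, so 349.6 = 16q and q = 21.85.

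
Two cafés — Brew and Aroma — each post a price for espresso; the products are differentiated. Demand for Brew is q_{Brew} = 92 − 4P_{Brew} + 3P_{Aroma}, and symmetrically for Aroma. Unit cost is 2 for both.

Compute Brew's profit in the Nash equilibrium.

Brew's profit: π = (P_{Brew} − 2)(92 − 4P_{Brew} + 3P_{Aroma}).
∂π/∂P_{Brew} = 100 − 8P_{Brew} + 3P_{Aroma} = 0 ⇒ P_{Brew} = 12.5 + 0.375P_{Aroma}.
The game is symmetric, so in equilibrium P_{Aroma} = P_{Brew}: the reaction function gives 0.625P_{Brew} = 12.5, hence P_{Brew} = 20.
q_{Brew} = 92 − 4·20 + 3·20 = 72.
Profit = (20 − 2)·72 = 1296.

1296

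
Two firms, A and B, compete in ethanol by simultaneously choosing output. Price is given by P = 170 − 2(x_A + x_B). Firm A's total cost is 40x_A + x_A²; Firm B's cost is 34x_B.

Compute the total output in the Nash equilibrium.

40.2

Firm A's profit: π = x_A(170 − 2(x_A + x_B)) − 40x_A − x_A².
∂π/∂x_A = 130 − 6x_A − 2x_B = 0, so x_A = 65/3 − (1/3)x_B.
For B: ∂π/∂x_B = 136 − 4x_B − 2x_A = 0 ⇒ x_B = 34 − 0.5x_A.
Plugging x_B into A's best response: x_A = 65/3 − (1/3)(34 − 0.5x_A) ⇒ (5/6)x_A = 31/3, so x_A = 12.4.
Then x_B = 34 − 0.5·12.4 = 27.8.
Total output: 12.4 + 27.8 = 40.2.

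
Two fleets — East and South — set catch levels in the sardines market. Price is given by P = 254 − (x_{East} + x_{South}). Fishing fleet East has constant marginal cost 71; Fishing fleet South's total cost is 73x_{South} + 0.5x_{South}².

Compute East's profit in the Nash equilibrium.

5416.96

Fishing fleet East's profit: π = x_{East}(254 − (x_{East} + x_{South})) − 71x_{East}.
∂π/∂x_{East} = 183 − 2x_{East} − x_{South} = 0, so x_{East} = 91.5 − 0.5x_{South}.
For South: ∂π/∂x_{South} = 181 − 3x_{South} − x_{East} = 0 ⇒ x_{South} = 181/3 − (1/3)x_{East}.
Plugging x_{South} into East's best response: x_{East} = 91.5 − 0.5(181/3 − (1/3)x_{East}) ⇒ (5/6)x_{East} = 184/3, so x_{East} = 73.6.
Then x_{South} = 181/3 − (1/3)·73.6 = 35.8.
Price P = 254 − 109.4 = 144.6.
East's profit: (144.6 − 71)·73.6 = 5416.96.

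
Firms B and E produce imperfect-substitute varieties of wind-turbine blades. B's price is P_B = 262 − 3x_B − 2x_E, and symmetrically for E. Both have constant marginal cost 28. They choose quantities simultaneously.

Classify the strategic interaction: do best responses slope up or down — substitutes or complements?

strategic substitutes

Firm B's profit: π = x_B(262 − 3x_B − 2x_E) − 28x_B.
∂π/∂x_B = 234 − 6x_B − 2x_E = 0 ⇒ x_B = 39 − (1/3)x_E.
The best-response slope dx_B/dx_E = −1/3 < 0: the reaction function is downward-sloping, so the choices are strategic substitutes.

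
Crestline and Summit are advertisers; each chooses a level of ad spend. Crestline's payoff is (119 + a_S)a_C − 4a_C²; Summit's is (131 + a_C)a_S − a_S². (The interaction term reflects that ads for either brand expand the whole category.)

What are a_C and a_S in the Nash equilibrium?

Expanding Crestline's payoff: 119a_C + a_Sa_C − 4a_C².
∂π/∂a_C = 119 + a_S − 8a_C = 0, so a_C = 14.875 + 0.125a_S.
Likewise for Summit: a_S = 65.5 + 0.5a_C.
Plugging a_S into Crestline's best response: a_C = 14.875 + 0.125(65.5 + 0.5a_C) ⇒ 0.9375a_C = 23.0625, so a_C = 24.6.
Then a_S = 65.5 + 0.5·24.6 = 77.8.

24.6, 77.8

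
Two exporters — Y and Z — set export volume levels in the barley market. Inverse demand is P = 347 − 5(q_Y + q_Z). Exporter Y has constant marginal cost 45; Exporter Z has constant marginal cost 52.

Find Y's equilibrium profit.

Exporter Y's profit: π = q_Y(347 − 5(q_Y + q_Z)) − 45q_Y.
∂π/∂q_Y = 302 − 10q_Y − 5q_Z = 0, so q_Y = 30.2 − 0.5q_Z.
By the same steps for Z: q_Z = 29.5 − 0.5q_Y.
Plugging q_Z into Y's best response: q_Y = 30.2 − 0.5(29.5 − 0.5q_Y) ⇒ 0.75q_Y = 15.45, so q_Y = 20.6.
Then q_Z = 29.5 − 0.5·20.6 = 19.2.
Price P = 347 − 5·39.8 = 148.
Y's profit: (148 − 45)·20.6 = 2121.8.

2121.8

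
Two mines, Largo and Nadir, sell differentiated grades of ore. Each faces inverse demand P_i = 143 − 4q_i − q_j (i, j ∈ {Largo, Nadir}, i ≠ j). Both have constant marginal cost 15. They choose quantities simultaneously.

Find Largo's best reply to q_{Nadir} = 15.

Mine Largo's profit: π = q_{Largo}(143 − 4q_{Largo} − q_{Nadir}) − 15q_{Largo}.
∂π/∂q_{Largo} = 128 − 8q_{Largo} − q_{Nadir} = 0 ⇒ q_{Largo} = 16 − 0.125q_{Nadir}.
At q_{Nadir} = 15: q_{Largo} = 16 − 0.125·15 = 14.125.

14.125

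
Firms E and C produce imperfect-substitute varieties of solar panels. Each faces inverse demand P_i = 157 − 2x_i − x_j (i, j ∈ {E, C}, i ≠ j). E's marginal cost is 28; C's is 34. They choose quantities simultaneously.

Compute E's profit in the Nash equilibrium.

1372.88

Firm E's profit: π = x_E(157 − 2x_E − x_C) − 28x_E.
∂π/∂x_E = 129 − 4x_E − x_C = 0 ⇒ x_E = 32.25 − 0.25x_C.
Similarly x_C = 30.75 − 0.25x_E.
Plugging x_C into E's best response: x_E = 32.25 − 0.25(30.75 − 0.25x_E) ⇒ 0.9375x_E = 24.5625, so x_E = 26.2.
Then x_C = 30.75 − 0.25·26.2 = 24.2.
P_E = 157 − 2·26.2 − 24.2 = 80.4.
Profit = (80.4 − 28)·26.2 = 1372.88.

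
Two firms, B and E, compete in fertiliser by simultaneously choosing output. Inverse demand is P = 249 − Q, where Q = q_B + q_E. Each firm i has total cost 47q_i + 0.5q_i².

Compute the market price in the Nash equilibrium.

Firm B's profit: π = q_B(249 − (q_B + q_E)) − 47q_B − 0.5q_B².
∂π/∂q_B = 202 − 3q_B − q_E = 0, so q_B = 202/3 − (1/3)q_E.
The game is symmetric, so in equilibrium q_E = q_B: the reaction function gives (4/3)q_B = 202/3, hence q_B = 50.5.
Equilibrium price: P = 249 − 101 = 148.

148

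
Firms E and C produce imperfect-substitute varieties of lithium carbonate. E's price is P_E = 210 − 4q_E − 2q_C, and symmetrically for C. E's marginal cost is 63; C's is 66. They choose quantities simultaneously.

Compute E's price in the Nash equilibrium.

122.2

Firm E's profit: π = q_E(210 − 4q_E − 2q_C) − 63q_E.
∂π/∂q_E = 147 − 8q_E − 2q_C = 0 ⇒ q_E = 18.375 − 0.25q_C.
Similarly q_C = 18 − 0.25q_E.
Plugging q_C into E's best response: q_E = 18.375 − 0.25(18 − 0.25q_E) ⇒ 0.9375q_E = 13.875, so q_E = 14.8.
Then q_C = 18 − 0.25·14.8 = 14.3.
P_E = 210 − 4·14.8 − 2·14.3 = 122.2.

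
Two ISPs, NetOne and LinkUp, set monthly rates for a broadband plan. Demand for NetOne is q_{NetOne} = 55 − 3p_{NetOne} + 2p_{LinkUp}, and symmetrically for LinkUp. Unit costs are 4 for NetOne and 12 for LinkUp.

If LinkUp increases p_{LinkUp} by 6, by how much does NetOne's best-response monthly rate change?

NetOne's profit: π = (p_{NetOne} − 4)(55 − 3p_{NetOne} + 2p_{LinkUp}).
∂π/∂p_{NetOne} = 67 − 6p_{NetOne} + 2p_{LinkUp} = 0 ⇒ p_{NetOne} = 67/6 + (1/3)p_{LinkUp}.
The reaction-function slope is 1/3, so a 6-unit rise in p_{LinkUp} moves p_{NetOne} by 1/3 × 6 = 2. NetOne's best response rises — the actions are strategic complements.

2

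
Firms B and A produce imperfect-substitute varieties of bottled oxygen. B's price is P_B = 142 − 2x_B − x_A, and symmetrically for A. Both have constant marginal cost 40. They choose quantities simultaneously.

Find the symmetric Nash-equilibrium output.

20.4

Firm B's profit: π = x_B(142 − 2x_B − x_A) − 40x_B.
∂π/∂x_B = 102 − 4x_B − x_A = 0 ⇒ x_B = 25.5 − 0.25x_A.
Setting x_B = x_A in the reaction function: x_B = 25.5 − 0.25x_B, so x_B = 25.5 / 1.25 = 20.4.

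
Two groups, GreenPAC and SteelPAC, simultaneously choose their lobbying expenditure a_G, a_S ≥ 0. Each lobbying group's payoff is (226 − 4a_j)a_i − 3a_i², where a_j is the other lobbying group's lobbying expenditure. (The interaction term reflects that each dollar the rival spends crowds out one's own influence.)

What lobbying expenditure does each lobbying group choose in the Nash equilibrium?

GreenPAC's payoff is (226 − 4a_S)a_G − 3a_G².
∂π/∂a_G = 226 − 4a_S − 6a_G = 0, so a_G = 113/3 − (2/3)a_S.
By symmetry a_S = a_G; substituting into the reaction function, (5/3)a_G = 113/3 and a_G = 22.6.

22.6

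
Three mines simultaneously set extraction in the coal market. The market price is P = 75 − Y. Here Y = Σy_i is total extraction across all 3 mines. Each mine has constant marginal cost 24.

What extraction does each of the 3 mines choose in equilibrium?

A representative mine's profit is π_i = y_i(75 − Y) − 24y_i, with Y = y_i + Σ_{j≠i} y_j.
First-order condition: 51 − 2y_i − Σ_{j≠i} y_j = 0.
Imposing symmetry (y_j = y for all j) turns Σ_{j≠i} y_j into 2y, so 51 = 4y and y = 12.75.

12.75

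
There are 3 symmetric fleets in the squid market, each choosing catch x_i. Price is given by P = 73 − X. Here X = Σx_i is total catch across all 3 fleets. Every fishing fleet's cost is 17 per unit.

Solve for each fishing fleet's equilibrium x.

A representative fishing fleet's profit is π_i = x_i(73 − X) − 17x_i, with X = x_i + Σ_{j≠i} x_j.
First-order condition: 56 − 2x_i − Σ_{j≠i} x_j = 0.
Imposing symmetry (x_j = x for all j) turns Σ_{j≠i} x_j into 2x, so 56 = 4x and x = 14.

14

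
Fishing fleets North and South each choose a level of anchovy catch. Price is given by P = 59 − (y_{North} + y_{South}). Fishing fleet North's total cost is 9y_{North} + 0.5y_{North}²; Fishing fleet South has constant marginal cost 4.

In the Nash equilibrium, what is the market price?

Fishing fleet North's profit: π = y_{North}(59 − (y_{North} + y_{South})) − 9y_{North} − 0.5y_{North}².
∂π/∂y_{North} = 50 − 3y_{North} − y_{South} = 0, so y_{North} = 50/3 − (1/3)y_{South}.
For South: ∂π/∂y_{South} = 55 − 2y_{South} − y_{North} = 0 ⇒ y_{South} = 27.5 − 0.5y_{North}.
Solving the two reaction functions simultaneously: (1 − (−1/3)(−0.5))y_{North} = 50/3 − (1/3)·27.5, so (5/6)y_{North} = 7.5 and y_{North} = 9.
Then y_{South} = 27.5 − 0.5·9 = 23.
Equilibrium price: P = 59 − 32 = 27.

27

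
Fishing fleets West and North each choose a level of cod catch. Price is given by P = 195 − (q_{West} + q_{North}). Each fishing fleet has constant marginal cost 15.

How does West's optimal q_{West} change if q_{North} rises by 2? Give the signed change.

Fishing fleet West's profit: π = q_{West}(195 − (q_{West} + q_{North})) − 15q_{West}.
∂π/∂q_{West} = 180 − 2q_{West} − q_{North} = 0, so q_{West} = 90 − 0.5q_{North}.
The reaction-function slope is −0.5, so a 2-unit rise in q_{North} moves q_{West} by −0.5 × 2 = −1. West's best response falls — the actions are strategic substitutes.

-1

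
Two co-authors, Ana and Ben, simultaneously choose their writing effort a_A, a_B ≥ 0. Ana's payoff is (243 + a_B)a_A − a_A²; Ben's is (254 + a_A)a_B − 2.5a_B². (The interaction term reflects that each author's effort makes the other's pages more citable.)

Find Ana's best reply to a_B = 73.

Expanding Ana's payoff: 243a_A + a_Ba_A − a_A².
∂π/∂a_A = 243 + a_B − 2a_A = 0, so a_A = 121.5 + 0.5a_B.
At a_B = 73: a_A = 121.5 + 0.5·73 = 158.

158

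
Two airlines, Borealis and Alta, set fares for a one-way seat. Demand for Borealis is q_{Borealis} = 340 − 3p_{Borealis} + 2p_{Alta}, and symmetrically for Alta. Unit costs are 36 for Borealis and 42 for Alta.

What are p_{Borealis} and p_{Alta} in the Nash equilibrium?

113.125, 115.375

Borealis's profit: π = (p_{Borealis} − 36)(340 − 3p_{Borealis} + 2p_{Alta}).
∂π/∂p_{Borealis} = 448 − 6p_{Borealis} + 2p_{Alta} = 0 ⇒ p_{Borealis} = 224/3 + (1/3)p_{Alta}.
Similarly p_{Alta} = 233/3 + (1/3)p_{Borealis}.
Solving the two reaction functions simultaneously: (1 − (1/3)(1/3))p_{Borealis} = 224/3 + (1/3)·(233/3), so (8/9)p_{Borealis} = 905/9 and p_{Borealis} = 113.125.
Then p_{Alta} = 233/3 + (1/3)·113.125 = 115.375.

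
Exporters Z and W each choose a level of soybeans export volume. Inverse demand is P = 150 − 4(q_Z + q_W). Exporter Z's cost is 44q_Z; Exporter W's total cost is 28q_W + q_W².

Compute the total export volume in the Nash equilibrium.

17.5625

Exporter Z's profit: π = q_Z(150 − 4(q_Z + q_W)) − 44q_Z.
∂π/∂q_Z = 106 − 8q_Z − 4q_W = 0, so q_Z = 13.25 − 0.5q_W.
For W: ∂π/∂q_W = 122 − 10q_W − 4q_Z = 0 ⇒ q_W = 12.2 − 0.4q_Z.
Solving the two reaction functions simultaneously: (1 − (−0.5)(−0.4))q_Z = 13.25 − 0.5·12.2, so 0.8q_Z = 7.15 and q_Z = 8.9375.
Then q_W = 12.2 − 0.4·8.9375 = 8.625.
Total export volume: 8.9375 + 8.625 = 17.5625.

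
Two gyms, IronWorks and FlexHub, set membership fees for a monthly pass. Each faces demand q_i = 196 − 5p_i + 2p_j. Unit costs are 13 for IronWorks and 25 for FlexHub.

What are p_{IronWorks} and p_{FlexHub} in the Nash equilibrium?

33.875, 38.875

IronWorks's profit: π = (p_{IronWorks} − 13)(196 − 5p_{IronWorks} + 2p_{FlexHub}).
∂π/∂p_{IronWorks} = 261 − 10p_{IronWorks} + 2p_{FlexHub} = 0 ⇒ p_{IronWorks} = 26.1 + 0.2p_{FlexHub}.
Similarly p_{FlexHub} = 32.1 + 0.2p_{IronWorks}.
Substituting the second reaction function into the first: p_{IronWorks} = 26.1 + 0.2(32.1 + 0.2p_{IronWorks}), which gives 0.96p_{IronWorks} = 32.52 ⇒ p_{IronWorks} = 33.875.
Then p_{FlexHub} = 32.1 + 0.2·33.875 = 38.875.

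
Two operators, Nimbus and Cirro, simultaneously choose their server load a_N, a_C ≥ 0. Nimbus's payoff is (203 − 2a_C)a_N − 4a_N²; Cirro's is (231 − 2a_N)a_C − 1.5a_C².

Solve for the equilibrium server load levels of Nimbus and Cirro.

Expanding Nimbus's payoff: 203a_N − 2a_Ca_N − 4a_N².
∂π/∂a_N = 203 − 2a_C − 8a_N = 0, so a_N = 25.375 − 0.25a_C.
Likewise for Cirro: a_C = 77 − (2/3)a_N.
Substituting the second reaction function into the first: a_N = 25.375 − 0.25(77 − (2/3)a_N), which gives (5/6)a_N = 6.125 ⇒ a_N = 7.35.
Then a_C = 77 − (2/3)·7.35 = 72.1.

7.35, 72.1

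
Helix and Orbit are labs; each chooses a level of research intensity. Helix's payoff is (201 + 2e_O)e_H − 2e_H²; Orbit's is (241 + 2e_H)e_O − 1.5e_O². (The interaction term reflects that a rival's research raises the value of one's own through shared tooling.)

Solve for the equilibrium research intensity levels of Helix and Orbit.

135.625, 170.75

Expanding Helix's payoff: 201e_H + 2e_Oe_H − 2e_H².
∂π/∂e_H = 201 + 2e_O − 4e_H = 0, so e_H = 50.25 + 0.5e_O.
Likewise for Orbit: e_O = 241/3 + (2/3)e_H.
Substituting the second reaction function into the first: e_H = 50.25 + 0.5(241/3 + (2/3)e_H), which gives (2/3)e_H = 1085/12 ⇒ e_H = 135.625.
Then e_O = 241/3 + (2/3)·135.625 = 170.75.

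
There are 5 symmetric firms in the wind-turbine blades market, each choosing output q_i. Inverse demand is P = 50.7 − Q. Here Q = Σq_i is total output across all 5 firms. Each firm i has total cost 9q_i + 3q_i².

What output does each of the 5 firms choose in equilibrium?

A representative firm's profit is π_i = q_i(50.7 − Q) − 9q_i − 3q_i², with Q = q_i + Σ_{j≠i} q_j.
First-order condition: 41.7 − 8q_i − Σ_{j≠i} q_j = 0.
Imposing symmetry (q_j = q for all j) turns Σ_{j≠i} q_j into 4q, so 41.7 = 12q and q = 3.475.

3.475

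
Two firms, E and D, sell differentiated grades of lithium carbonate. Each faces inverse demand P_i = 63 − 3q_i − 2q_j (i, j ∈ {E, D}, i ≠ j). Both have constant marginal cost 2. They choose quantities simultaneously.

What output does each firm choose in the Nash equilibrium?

7.625

Firm E's profit: π = q_E(63 − 3q_E − 2q_D) − 2q_E.
∂π/∂q_E = 61 − 6q_E − 2q_D = 0 ⇒ q_E = 61/6 − (1/3)q_D.
By symmetry q_D = q_E; substituting into the reaction function, (4/3)q_E = 61/6 and q_E = 7.625.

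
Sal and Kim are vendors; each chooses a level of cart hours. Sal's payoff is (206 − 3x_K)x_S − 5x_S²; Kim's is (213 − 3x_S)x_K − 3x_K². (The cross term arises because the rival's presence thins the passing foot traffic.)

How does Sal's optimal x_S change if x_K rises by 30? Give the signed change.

Expanding Sal's payoff: 206x_S − 3x_Kx_S − 5x_S².
∂π/∂x_S = 206 − 3x_K − 10x_S = 0, so x_S = 20.6 − 0.3x_K.
The reaction-function slope is −0.3, so a 30-unit rise in x_K moves x_S by −0.3 × 30 = −9. Sal's best response falls — the actions are strategic substitutes.

-9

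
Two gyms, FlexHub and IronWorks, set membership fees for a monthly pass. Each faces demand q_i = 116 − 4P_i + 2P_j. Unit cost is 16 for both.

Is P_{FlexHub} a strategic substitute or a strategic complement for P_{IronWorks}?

strategic complements

FlexHub's profit: π = (P_{FlexHub} − 16)(116 − 4P_{FlexHub} + 2P_{IronWorks}).
∂π/∂P_{FlexHub} = 180 − 8P_{FlexHub} + 2P_{IronWorks} = 0 ⇒ P_{FlexHub} = 22.5 + 0.25P_{IronWorks}.
The best-response slope dP_{FlexHub}/dP_{IronWorks} = 0.25 > 0: the reaction function is upward-sloping, so the choices are strategic complements.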